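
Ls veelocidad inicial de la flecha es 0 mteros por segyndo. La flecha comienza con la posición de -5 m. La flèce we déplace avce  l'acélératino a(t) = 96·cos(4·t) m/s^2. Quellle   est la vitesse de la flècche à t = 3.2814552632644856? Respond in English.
To solve this, we need to take 1 antiderivative of our acceleration equation a(t) = 96·cos(4·t). Finding the integral of a(t) and using v(0) = 0: v(t) = 24·sin(4·t). From the given velocity equation v(t) = 24·sin(4·t), we substitute t = 3.2814552632644856 to get v = 12.7372919786218.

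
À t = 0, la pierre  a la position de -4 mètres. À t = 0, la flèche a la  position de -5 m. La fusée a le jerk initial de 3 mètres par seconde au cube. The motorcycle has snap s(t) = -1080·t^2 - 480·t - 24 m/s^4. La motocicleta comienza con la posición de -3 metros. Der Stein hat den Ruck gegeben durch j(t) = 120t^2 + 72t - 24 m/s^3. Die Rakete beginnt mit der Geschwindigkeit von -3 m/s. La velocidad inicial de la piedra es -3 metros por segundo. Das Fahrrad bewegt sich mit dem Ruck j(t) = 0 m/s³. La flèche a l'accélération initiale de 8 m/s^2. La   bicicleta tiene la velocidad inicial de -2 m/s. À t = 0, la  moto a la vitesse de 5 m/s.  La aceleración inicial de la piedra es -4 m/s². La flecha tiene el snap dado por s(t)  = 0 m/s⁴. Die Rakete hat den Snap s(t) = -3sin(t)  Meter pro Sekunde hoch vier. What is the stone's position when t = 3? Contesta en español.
Debemos encontrar la antiderivada de nuestra ecuación de la sacudida j(t) = 120·t^2 + 72·t - 24 3 veces. Tomando ∫j(t)dt y aplicando a(0) = -4, encontramos a(t) = 40·t^3 + 36·t^2 - 24·t - 4. La antiderivada de la aceleración es la velocidad. Usando v(0) = -3, obtenemos v(t) = 10·t^4 + 12·t^3 - 12·t^2 - 4·t - 3. La antiderivada de la velocidad es la posición. Usando x(0) = -4, obtenemos x(t) = 2·t^5 + 3·t^4 - 4·t^3 - 2·t^2 - 3·t - 4. Usando x(t) = 2·t^5 + 3·t^4 - 4·t^3 - 2·t^2 - 3·t - 4 y sustituyendo t = 3, encontramos x = 590.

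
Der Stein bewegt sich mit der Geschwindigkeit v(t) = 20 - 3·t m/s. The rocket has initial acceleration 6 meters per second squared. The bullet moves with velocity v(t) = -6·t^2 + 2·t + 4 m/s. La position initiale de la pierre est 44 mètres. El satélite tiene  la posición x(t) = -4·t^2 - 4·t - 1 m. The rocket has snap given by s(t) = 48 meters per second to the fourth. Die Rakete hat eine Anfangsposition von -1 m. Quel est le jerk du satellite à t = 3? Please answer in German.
Um dies zu lösen, müssen wir 3 Ableitungen unserer Gleichung für die Position x(t) = -4·t^2 - 4·t - 1 nehmen. Mit d/dt von x(t) finden wir v(t) = -8·t - 4. Mit d/dt von v(t) finden wir a(t) = -8. Durch Ableiten von der Beschleunigung erhalten wir den Ruck: j(t) = 0. Wir haben den Ruck j(t) = 0. Durch Einsetzen von t = 3: j(3) = 0.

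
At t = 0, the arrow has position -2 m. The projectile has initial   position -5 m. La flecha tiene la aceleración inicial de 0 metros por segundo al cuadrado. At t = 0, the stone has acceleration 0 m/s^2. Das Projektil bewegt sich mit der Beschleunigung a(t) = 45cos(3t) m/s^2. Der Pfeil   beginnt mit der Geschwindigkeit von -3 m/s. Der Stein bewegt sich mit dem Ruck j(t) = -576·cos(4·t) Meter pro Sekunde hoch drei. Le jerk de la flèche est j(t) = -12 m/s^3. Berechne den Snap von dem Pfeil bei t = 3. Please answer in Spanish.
Partiendo de la sacudida j(t) = -12, tomamos 1 derivada. La derivada de la sacudida da el snap: s(t) = 0. Usando s(t) = 0 y sustituyendo t = 3, encontramos s = 0.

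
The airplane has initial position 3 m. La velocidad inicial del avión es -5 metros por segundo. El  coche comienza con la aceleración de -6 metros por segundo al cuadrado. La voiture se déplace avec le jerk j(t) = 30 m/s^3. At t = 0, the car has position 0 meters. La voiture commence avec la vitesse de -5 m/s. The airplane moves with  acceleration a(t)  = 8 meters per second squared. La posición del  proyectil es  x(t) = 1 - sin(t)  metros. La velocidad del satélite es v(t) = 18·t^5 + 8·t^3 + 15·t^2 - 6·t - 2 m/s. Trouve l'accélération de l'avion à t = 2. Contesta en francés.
En utilisant a(t) = 8 et en substituant t = 2, nous trouvons a = 8.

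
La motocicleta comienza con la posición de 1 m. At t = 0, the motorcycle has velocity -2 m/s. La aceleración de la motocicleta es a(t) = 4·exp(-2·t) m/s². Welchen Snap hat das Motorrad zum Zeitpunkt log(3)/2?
Wir müssen unsere Gleichung für die Beschleunigung a(t) = 4·exp(-2·t) 2-mal ableiten. Mit d/dt von a(t) finden wir j(t) = -8·exp(-2·t). Durch Ableiten von dem Ruck erhalten wir den Snap: s(t) = 16·exp(-2·t). Aus der Gleichung für den Snap s(t) = 16·exp(-2·t), setzen wir t = log(3)/2 ein und erhalten s = 16/3.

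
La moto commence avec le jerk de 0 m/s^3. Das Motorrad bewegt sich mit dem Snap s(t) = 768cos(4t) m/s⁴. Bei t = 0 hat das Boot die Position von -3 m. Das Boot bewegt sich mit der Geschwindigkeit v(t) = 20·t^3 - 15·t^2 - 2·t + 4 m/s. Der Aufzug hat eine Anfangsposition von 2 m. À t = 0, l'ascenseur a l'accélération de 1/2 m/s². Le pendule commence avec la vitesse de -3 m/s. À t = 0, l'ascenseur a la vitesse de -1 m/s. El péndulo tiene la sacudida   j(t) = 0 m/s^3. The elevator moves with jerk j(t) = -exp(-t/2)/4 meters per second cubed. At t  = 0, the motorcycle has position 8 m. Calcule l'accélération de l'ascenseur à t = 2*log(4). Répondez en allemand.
Ausgehend von dem Ruck j(t) = -exp(-t/2)/4, nehmen wir 1 Integral. Mit ∫j(t)dt und Anwendung von a(0) = 1/2, finden wir a(t) = exp(-t/2)/2. Aus der Gleichung für die Beschleunigung a(t) = exp(-t/2)/2, setzen wir t = 2*log(4) ein und erhalten a = 1/8.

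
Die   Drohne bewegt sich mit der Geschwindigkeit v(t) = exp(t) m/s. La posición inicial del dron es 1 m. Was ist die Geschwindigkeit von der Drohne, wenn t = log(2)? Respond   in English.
We have velocity v(t) = exp(t). Substituting t = log(2): v(log(2)) = 2.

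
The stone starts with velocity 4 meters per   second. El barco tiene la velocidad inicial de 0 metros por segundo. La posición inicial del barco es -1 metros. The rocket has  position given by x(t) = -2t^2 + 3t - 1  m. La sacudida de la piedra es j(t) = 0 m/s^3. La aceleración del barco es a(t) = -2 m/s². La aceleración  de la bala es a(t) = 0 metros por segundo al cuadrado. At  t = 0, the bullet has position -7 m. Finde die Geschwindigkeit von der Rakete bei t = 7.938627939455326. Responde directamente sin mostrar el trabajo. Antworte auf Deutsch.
Die Geschwindigkeit bei t = 7.938627939455326 ist v = -28.7545117578213.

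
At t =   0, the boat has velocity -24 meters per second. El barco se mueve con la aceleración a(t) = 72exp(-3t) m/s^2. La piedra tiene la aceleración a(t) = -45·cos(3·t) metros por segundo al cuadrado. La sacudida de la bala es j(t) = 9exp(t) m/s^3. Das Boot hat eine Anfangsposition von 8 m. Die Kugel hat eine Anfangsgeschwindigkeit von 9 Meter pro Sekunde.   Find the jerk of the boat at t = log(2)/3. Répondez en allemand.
Wir müssen unsere Gleichung für die Beschleunigung a(t) = 72·exp(-3·t) 1-mal ableiten. Durch Ableiten von der Beschleunigung erhalten wir den Ruck: j(t) = -216·exp(-3·t). Mit j(t) = -216·exp(-3·t) und Einsetzen von t = log(2)/3, finden wir j = -108.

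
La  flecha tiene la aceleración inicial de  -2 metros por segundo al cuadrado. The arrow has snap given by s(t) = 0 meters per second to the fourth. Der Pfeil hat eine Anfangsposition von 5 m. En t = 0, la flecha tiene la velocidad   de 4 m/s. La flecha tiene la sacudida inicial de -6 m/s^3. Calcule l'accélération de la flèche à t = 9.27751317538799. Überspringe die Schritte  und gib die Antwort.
À t = 9.27751317538799, a = -57.6650790523279.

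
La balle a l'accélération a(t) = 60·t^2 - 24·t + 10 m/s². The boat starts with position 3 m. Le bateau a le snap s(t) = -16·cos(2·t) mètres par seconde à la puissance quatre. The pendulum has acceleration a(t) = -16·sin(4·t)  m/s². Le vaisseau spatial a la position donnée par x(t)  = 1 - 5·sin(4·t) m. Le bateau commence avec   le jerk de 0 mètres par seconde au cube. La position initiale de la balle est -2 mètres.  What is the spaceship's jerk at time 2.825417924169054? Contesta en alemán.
Wir müssen unsere Gleichung für die Position x(t) = 1 - 5·sin(4·t) 3-mal ableiten. Durch Ableiten von der Position erhalten wir die Geschwindigkeit: v(t) = -20·cos(4·t). Mit d/dt von v(t) finden wir a(t) = 80·sin(4·t). Durch Ableiten von der Beschleunigung erhalten wir den Ruck: j(t) = 320·cos(4·t). Mit j(t) = 320·cos(4·t) und Einsetzen von t = 2.825417924169054, finden wir j = 96.4287214444063.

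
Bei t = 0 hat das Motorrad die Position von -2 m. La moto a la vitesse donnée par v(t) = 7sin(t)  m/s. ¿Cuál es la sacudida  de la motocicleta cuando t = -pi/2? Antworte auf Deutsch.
Um dies zu lösen, müssen wir 2 Ableitungen unserer Gleichung für die Geschwindigkeit v(t) = 7·sin(t) nehmen. Durch Ableiten von der Geschwindigkeit erhalten wir die Beschleunigung: a(t) = 7·cos(t). Mit d/dt von a(t) finden wir j(t) = -7·sin(t). Mit j(t) = -7·sin(t) und Einsetzen von t = -pi/2, finden wir j = 7.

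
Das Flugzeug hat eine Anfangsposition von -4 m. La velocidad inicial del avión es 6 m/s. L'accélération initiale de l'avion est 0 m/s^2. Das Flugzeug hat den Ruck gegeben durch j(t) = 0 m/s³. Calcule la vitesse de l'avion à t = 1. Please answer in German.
Wir müssen das Integral unserer Gleichung für den Ruck j(t) = 0 2-mal finden. Mit ∫j(t)dt und Anwendung von a(0) = 0, finden wir a(t) = 0. Das Integral von der Beschleunigung ist die Geschwindigkeit. Mit v(0) = 6 erhalten wir v(t) = 6. Wir haben die Geschwindigkeit v(t) = 6. Durch Einsetzen von t = 1: v(1) = 6.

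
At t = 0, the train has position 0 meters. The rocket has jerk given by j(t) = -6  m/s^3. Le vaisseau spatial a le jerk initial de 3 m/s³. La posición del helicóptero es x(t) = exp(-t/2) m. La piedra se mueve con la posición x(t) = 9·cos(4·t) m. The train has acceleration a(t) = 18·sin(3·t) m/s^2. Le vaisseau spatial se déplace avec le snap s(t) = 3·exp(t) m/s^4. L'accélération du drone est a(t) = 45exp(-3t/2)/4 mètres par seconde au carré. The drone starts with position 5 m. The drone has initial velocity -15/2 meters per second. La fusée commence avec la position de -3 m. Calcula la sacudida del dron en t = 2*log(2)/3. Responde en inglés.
We must differentiate our acceleration equation a(t) = 45·exp(-3·t/2)/4 1 time. Taking d/dt of a(t), we find j(t) = -135·exp(-3·t/2)/8. From the given jerk equation j(t) = -135·exp(-3·t/2)/8, we substitute t = 2*log(2)/3 to get j = -135/16.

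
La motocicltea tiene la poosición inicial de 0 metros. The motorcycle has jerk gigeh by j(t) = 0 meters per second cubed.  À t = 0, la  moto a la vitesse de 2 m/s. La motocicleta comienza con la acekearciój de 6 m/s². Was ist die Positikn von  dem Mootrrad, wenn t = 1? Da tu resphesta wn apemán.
Wir müssen unsere Gleichung für den Ruck j(t) = 0 3-mal integrieren. Die Stammfunktion von dem Ruck, mit a(0) = 6, ergibt die Beschleunigung: a(t) = 6. Mit ∫a(t)dt und Anwendung von v(0) = 2, finden wir v(t) = 6·t + 2. Das Integral von der Geschwindigkeit, mit x(0) = 0, ergibt die Position: x(t) = 3·t^2 + 2·t. Wir haben die Position x(t) = 3·t^2 + 2·t. Durch Einsetzen von t = 1: x(1) = 5.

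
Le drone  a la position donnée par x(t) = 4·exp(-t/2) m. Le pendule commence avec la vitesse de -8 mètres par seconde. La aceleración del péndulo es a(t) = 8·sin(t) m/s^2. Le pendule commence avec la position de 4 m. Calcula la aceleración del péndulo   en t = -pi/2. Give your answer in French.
De l'équation de l'accélération a(t) = 8·sin(t), nous substituons t = -pi/2 pour obtenir a = -8.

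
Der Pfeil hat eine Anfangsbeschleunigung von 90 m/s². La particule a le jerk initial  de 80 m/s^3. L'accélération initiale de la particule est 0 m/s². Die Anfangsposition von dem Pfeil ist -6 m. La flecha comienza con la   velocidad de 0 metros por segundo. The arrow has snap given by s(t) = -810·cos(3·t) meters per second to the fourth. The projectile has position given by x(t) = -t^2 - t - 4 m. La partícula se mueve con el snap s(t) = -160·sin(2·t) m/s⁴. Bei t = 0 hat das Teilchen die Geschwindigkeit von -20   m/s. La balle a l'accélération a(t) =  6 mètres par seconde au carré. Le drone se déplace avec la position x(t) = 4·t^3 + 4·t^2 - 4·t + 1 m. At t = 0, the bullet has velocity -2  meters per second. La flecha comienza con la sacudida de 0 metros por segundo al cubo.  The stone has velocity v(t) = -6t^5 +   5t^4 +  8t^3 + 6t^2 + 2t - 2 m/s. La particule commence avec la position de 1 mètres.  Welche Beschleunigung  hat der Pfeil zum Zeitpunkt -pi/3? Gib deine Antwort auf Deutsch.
Wir müssen unsere Gleichung für den Snap s(t) = -810·cos(3·t) 2-mal integrieren. Das Integral von dem Snap ist der Ruck. Mit j(0) = 0 erhalten wir j(t) = -270·sin(3·t). Das Integral von dem Ruck ist die Beschleunigung. Mit a(0) = 90 erhalten wir a(t) = 90·cos(3·t). Wir haben die Beschleunigung a(t) = 90·cos(3·t). Durch Einsetzen von t = -pi/3: a(-pi/3) = -90.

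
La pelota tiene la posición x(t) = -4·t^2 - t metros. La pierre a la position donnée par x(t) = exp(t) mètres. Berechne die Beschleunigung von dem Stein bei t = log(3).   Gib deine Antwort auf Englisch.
To solve this, we need to take 2 derivatives of our position equation x(t) = exp(t). The derivative of position gives velocity: v(t) = exp(t). Differentiating velocity, we get acceleration: a(t) = exp(t). From the given acceleration equation a(t) = exp(t), we substitute t = log(3) to get a = 3.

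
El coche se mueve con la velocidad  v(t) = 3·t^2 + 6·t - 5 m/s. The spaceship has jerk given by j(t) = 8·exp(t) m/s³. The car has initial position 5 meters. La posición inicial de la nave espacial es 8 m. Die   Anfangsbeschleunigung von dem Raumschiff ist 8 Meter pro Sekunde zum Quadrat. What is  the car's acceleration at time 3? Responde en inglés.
Starting from velocity v(t) = 3·t^2 + 6·t - 5, we take 1 derivative. Differentiating velocity, we get acceleration: a(t) = 6·t + 6. From the given acceleration equation a(t) = 6·t + 6, we substitute t = 3 to get a = 24.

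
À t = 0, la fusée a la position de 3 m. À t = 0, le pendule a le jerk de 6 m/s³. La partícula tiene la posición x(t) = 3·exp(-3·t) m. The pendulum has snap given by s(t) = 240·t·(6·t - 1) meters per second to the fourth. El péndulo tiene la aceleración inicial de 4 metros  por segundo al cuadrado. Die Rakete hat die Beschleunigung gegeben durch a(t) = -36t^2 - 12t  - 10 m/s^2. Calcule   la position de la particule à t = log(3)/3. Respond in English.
We have position x(t) = 3·exp(-3·t). Substituting t = log(3)/3: x(log(3)/3) = 1.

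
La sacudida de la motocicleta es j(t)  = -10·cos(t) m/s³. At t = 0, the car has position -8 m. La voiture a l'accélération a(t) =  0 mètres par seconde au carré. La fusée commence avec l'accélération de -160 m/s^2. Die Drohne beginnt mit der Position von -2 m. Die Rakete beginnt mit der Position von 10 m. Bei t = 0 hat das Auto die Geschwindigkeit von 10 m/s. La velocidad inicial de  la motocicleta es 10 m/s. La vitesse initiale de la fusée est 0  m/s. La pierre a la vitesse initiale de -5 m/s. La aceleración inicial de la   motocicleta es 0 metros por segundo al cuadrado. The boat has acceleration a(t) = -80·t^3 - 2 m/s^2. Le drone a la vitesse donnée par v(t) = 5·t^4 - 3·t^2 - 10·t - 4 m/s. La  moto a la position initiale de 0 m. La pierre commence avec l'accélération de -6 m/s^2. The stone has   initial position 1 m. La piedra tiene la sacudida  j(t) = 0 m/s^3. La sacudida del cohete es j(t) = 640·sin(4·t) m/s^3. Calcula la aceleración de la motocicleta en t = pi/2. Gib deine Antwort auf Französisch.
En partant du jerk j(t) = -10·cos(t), nous prenons 1 primitive. L'intégrale du jerk est l'accélération. En utilisant a(0) = 0, nous obtenons a(t) = -10·sin(t). De l'équation de l'accélération a(t) = -10·sin(t), nous substituons t = pi/2 pour obtenir a = -10.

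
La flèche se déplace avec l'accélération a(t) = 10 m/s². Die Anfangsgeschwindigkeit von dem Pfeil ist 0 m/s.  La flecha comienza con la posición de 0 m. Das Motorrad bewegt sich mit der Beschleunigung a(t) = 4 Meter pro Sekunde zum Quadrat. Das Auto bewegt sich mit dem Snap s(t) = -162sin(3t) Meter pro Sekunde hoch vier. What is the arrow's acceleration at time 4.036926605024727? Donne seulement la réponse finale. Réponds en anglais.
a(4.036926605024727) = 10.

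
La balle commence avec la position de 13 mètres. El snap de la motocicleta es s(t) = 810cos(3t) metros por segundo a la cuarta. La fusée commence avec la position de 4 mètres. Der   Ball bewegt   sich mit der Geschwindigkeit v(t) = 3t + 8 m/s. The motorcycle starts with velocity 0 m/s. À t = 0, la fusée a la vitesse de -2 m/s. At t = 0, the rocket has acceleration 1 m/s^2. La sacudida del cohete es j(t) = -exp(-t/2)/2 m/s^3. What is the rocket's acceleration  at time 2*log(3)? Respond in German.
Wir müssen das Integral unserer Gleichung für den Ruck j(t) = -exp(-t/2)/2 1-mal finden. Das Integral von dem Ruck, mit a(0) = 1, ergibt die Beschleunigung: a(t) = exp(-t/2). Mit a(t) = exp(-t/2) und Einsetzen von t = 2*log(3), finden wir a = 1/3.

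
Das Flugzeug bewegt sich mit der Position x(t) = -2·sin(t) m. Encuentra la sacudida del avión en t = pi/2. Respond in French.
En partant de la position x(t) = -2·sin(t), nous prenons 3 dérivées. En prenant d/dt de x(t), nous trouvons v(t) = -2·cos(t). En prenant d/dt de v(t), nous trouvons a(t) = 2·sin(t). En dérivant l'accélération, nous obtenons le jerk: j(t) = 2·cos(t). De l'équation du jerk j(t) = 2·cos(t), nous substituons t = pi/2 pour obtenir j = 0.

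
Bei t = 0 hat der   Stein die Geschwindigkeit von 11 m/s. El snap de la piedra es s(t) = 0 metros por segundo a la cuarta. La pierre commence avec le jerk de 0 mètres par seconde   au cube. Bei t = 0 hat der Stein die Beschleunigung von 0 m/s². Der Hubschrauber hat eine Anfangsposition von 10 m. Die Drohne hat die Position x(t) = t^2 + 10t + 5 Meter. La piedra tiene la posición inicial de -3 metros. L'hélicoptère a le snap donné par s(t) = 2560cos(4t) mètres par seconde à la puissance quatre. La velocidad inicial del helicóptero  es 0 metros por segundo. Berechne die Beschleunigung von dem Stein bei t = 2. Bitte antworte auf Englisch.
Starting from snap s(t) = 0, we take 2 antiderivatives. Finding the integral of s(t) and using j(0) = 0: j(t) = 0. Finding the antiderivative of j(t) and using a(0) = 0: a(t) = 0. Using a(t) = 0 and substituting t = 2, we find a = 0.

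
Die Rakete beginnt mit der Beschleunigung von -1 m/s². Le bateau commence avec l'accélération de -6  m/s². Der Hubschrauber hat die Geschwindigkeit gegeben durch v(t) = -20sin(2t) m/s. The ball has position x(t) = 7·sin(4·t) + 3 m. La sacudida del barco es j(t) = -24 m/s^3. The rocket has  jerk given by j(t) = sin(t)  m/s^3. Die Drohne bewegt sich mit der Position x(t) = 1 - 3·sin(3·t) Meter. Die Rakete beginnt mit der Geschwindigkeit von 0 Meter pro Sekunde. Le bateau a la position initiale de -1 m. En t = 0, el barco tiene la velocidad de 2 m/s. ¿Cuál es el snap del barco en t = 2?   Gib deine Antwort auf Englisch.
To solve this, we need to take 1 derivative of our jerk equation j(t) = -24. The derivative of jerk gives snap: s(t) = 0. Using s(t) = 0 and substituting t = 2, we find s = 0.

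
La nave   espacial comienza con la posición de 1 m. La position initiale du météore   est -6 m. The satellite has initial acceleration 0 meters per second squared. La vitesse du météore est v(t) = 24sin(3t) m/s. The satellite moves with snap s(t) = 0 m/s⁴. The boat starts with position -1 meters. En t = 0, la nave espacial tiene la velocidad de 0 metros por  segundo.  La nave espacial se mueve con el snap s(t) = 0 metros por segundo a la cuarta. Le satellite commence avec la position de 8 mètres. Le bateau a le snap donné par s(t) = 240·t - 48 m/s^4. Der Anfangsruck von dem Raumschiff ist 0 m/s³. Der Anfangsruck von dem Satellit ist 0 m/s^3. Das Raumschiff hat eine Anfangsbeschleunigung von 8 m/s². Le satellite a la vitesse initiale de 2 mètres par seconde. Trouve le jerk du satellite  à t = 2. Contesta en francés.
En partant du snap s(t) = 0, nous prenons 1 intégrale. En intégrant le snap et en utilisant la condition initiale j(0) = 0, nous obtenons j(t) = 0. Nous avons le jerk j(t) = 0. En substituant t = 2: j(2) = 0.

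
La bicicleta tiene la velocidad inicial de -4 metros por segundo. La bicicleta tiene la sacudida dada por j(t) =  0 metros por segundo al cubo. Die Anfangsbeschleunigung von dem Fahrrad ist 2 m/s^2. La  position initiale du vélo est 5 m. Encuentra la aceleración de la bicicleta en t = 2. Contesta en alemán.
Ausgehend von dem Ruck j(t) = 0, nehmen wir 1 Stammfunktion. Die Stammfunktion von dem Ruck ist die Beschleunigung. Mit a(0) = 2 erhalten wir a(t) = 2. Wir haben die Beschleunigung a(t) = 2. Durch Einsetzen von t = 2: a(2) = 2.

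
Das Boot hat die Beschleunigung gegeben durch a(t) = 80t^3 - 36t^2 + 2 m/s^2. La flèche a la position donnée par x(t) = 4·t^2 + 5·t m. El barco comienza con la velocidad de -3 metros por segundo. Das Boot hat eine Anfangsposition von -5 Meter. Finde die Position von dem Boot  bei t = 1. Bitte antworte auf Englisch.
To find the answer, we compute 2 integrals of a(t) = 80·t^3 - 36·t^2 + 2. Integrating acceleration and using the initial condition v(0) = -3, we get v(t) = 20·t^4 - 12·t^3 + 2·t - 3. Integrating velocity and using the initial condition x(0) = -5, we get x(t) = 4·t^5 - 3·t^4 + t^2 - 3·t - 5. We have position x(t) = 4·t^5 - 3·t^4 + t^2 - 3·t - 5. Substituting t = 1: x(1) = -6.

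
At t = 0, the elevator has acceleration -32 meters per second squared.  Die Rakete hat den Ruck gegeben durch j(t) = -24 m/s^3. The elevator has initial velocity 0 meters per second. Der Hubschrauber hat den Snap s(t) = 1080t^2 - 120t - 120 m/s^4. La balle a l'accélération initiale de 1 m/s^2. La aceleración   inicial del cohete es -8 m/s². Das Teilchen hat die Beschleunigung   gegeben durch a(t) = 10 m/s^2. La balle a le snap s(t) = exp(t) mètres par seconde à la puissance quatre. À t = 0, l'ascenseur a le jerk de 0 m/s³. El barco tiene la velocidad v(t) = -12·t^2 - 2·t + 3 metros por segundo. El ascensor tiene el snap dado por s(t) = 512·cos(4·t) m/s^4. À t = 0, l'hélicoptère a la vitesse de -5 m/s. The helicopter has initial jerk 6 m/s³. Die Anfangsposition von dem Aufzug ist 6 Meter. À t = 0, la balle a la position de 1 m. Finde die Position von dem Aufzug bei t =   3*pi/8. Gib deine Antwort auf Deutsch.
Wir müssen das Integral unserer Gleichung für den Snap s(t) = 512·cos(4·t) 4-mal finden. Durch Integration von dem Snap und Verwendung der Anfangsbedingung j(0) = 0, erhalten wir j(t) = 128·sin(4·t). Die Stammfunktion von dem Ruck ist die Beschleunigung. Mit a(0) = -32 erhalten wir a(t) = -32·cos(4·t). Mit ∫a(t)dt und Anwendung von v(0) = 0, finden wir v(t) = -8·sin(4·t). Die Stammfunktion von der Geschwindigkeit ist die Position. Mit x(0) = 6 erhalten wir x(t) = 2·cos(4·t) + 4. Aus der Gleichung für die Position x(t) = 2·cos(4·t) + 4, setzen wir t = 3*pi/8 ein und erhalten x = 4.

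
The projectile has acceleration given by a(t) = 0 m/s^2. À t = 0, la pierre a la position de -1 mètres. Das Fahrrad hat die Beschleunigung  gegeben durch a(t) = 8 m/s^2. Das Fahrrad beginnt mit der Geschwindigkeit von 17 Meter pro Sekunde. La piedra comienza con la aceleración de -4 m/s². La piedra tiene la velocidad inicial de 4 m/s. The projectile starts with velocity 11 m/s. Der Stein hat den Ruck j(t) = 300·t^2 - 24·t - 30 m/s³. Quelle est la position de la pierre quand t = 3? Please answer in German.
Wir müssen die Stammfunktion unserer Gleichung für den Ruck j(t) = 300·t^2 - 24·t - 30 3-mal finden. Das Integral von dem Ruck ist die Beschleunigung. Mit a(0) = -4 erhalten wir a(t) = 100·t^3 - 12·t^2 - 30·t - 4. Das Integral von der Beschleunigung, mit v(0) = 4, ergibt die Geschwindigkeit: v(t) = 25·t^4 - 4·t^3 - 15·t^2 - 4·t + 4. Das Integral von der Geschwindigkeit ist die Position. Mit x(0) = -1 erhalten wir x(t) = 5·t^5 - t^4 - 5·t^3 - 2·t^2 + 4·t - 1. Wir haben die Position x(t) = 5·t^5 - t^4 - 5·t^3 - 2·t^2 + 4·t - 1. Durch Einsetzen von t = 3: x(3) = 992.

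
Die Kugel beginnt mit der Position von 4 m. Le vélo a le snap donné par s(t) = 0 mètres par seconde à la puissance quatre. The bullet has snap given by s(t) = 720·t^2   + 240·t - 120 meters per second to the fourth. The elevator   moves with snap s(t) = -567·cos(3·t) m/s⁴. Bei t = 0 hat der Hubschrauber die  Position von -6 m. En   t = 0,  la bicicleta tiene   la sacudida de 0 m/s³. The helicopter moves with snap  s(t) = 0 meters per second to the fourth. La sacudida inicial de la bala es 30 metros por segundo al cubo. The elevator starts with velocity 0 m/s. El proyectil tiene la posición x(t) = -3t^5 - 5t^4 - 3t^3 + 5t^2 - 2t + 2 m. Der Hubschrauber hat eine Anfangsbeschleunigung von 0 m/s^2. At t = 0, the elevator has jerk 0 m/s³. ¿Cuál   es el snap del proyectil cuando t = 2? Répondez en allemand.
Wir müssen unsere Gleichung für die Position x(t) = -3·t^5 - 5·t^4 - 3·t^3 + 5·t^2 - 2·t + 2 4-mal ableiten. Die Ableitung von der Position ergibt die Geschwindigkeit: v(t) = -15·t^4 - 20·t^3 - 9·t^2 + 10·t - 2. Die Ableitung von der Geschwindigkeit ergibt die Beschleunigung: a(t) = -60·t^3 - 60·t^2 - 18·t + 10. Die Ableitung von der Beschleunigung ergibt den Ruck: j(t) = -180·t^2 - 120·t - 18. Die Ableitung von dem Ruck ergibt den Snap: s(t) = -360·t - 120. Mit s(t) = -360·t - 120 und Einsetzen von t = 2, finden wir s = -840.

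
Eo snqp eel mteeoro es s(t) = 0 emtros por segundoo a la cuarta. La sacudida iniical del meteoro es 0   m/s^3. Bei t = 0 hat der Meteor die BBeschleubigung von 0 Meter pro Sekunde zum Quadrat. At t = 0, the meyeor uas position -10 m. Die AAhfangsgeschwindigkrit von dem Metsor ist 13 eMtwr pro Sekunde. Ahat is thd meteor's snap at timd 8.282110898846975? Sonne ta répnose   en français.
Nous avons le snap s(t) = 0. En substituant t = 8.282110898846975: s(8.282110898846975) = 0.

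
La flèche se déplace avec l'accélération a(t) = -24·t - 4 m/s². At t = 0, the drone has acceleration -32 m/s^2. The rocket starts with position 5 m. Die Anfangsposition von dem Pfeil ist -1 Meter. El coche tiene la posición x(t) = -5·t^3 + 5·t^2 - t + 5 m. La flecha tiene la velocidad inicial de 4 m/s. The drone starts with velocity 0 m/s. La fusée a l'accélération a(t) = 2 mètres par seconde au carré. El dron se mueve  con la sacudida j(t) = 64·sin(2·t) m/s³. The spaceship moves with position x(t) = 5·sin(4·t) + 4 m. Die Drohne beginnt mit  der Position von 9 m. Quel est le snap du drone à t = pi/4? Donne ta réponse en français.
Nous devons dériver notre équation du jerk j(t) = 64·sin(2·t) 1 fois. La dérivée du jerk donne le snap: s(t) = 128·cos(2·t). De l'équation du snap s(t) = 128·cos(2·t), nous substituons t = pi/4 pour obtenir s = 0.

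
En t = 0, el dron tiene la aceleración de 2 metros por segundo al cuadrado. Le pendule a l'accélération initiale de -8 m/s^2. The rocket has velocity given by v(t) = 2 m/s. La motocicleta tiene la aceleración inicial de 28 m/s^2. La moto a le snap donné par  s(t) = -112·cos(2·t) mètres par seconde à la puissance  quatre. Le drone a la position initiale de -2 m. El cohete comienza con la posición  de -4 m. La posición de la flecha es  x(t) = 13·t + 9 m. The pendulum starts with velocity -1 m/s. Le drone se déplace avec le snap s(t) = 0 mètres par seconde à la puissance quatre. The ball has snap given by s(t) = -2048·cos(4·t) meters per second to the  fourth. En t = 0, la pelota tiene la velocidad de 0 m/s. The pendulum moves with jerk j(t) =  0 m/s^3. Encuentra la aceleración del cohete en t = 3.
Partiendo de la velocidad v(t) = 2, tomamos 1 derivada. Derivando la velocidad, obtenemos la aceleración: a(t) = 0. Usando a(t) = 0 y sustituyendo t = 3, encontramos a = 0.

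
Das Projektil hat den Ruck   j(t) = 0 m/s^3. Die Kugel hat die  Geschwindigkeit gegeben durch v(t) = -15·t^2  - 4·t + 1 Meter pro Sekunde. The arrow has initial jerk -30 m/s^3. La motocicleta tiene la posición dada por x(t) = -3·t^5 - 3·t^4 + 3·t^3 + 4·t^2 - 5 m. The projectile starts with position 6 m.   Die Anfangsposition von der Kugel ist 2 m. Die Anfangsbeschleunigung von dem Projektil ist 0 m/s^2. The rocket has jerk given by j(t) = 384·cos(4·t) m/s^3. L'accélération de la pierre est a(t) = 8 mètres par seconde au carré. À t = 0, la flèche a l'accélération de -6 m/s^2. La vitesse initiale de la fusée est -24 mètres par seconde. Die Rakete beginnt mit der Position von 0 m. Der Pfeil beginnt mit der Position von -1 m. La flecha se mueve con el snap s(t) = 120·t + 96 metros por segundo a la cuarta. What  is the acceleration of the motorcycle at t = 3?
To solve this, we need to take 2 derivatives of our position equation x(t) = -3·t^5 - 3·t^4 + 3·t^3 + 4·t^2 - 5. The derivative of position gives velocity: v(t) = -15·t^4 - 12·t^3 + 9·t^2 + 8·t. Taking d/dt of v(t), we find a(t) = -60·t^3 - 36·t^2 + 18·t + 8. We have acceleration a(t) = -60·t^3 - 36·t^2 + 18·t + 8. Substituting t = 3: a(3) = -1882.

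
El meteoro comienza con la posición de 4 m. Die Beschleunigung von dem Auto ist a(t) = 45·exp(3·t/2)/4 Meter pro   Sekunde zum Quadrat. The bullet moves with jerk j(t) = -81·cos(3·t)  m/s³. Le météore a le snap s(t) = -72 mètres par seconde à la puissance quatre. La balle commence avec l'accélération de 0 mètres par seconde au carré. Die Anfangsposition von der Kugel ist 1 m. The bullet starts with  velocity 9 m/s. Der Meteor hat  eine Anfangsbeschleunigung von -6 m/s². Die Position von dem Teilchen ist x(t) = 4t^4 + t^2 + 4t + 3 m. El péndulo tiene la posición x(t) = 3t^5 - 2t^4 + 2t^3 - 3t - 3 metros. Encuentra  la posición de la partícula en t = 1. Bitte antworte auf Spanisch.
Tenemos la posición x(t) = 4·t^4 + t^2 + 4·t + 3. Sustituyendo t = 1: x(1) = 12.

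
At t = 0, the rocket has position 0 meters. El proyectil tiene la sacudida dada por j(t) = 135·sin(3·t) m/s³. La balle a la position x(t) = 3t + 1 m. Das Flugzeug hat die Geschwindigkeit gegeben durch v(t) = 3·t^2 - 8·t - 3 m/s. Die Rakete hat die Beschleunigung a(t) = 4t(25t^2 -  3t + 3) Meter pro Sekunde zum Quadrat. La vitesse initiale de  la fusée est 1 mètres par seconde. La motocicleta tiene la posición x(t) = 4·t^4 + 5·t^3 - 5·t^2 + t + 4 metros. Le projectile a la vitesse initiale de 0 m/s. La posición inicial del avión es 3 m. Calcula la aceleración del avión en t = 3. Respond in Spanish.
Partiendo de la velocidad v(t) = 3·t^2 - 8·t - 3, tomamos 1 derivada. Tomando d/dt de v(t), encontramos a(t) = 6·t - 8. Usando a(t) = 6·t - 8 y sustituyendo t = 3, encontramos a = 10.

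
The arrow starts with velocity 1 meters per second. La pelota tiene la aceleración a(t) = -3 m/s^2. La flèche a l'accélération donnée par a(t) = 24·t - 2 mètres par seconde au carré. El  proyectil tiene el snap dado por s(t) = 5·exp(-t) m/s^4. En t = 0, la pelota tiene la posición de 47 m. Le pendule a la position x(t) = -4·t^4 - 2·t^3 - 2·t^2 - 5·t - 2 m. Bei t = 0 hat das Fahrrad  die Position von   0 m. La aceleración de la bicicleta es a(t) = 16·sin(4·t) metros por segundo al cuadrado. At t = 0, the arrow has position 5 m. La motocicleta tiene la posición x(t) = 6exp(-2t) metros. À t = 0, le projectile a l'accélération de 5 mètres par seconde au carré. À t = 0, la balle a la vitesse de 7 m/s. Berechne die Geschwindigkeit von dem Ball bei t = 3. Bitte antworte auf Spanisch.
Necesitamos integrar nuestra ecuación de la aceleración a(t) = -3 1 vez. Integrando la aceleración y usando la condición inicial v(0) = 7, obtenemos v(t) = 7 - 3·t. Tenemos la velocidad v(t) = 7 - 3·t. Sustituyendo t = 3: v(3) = -2.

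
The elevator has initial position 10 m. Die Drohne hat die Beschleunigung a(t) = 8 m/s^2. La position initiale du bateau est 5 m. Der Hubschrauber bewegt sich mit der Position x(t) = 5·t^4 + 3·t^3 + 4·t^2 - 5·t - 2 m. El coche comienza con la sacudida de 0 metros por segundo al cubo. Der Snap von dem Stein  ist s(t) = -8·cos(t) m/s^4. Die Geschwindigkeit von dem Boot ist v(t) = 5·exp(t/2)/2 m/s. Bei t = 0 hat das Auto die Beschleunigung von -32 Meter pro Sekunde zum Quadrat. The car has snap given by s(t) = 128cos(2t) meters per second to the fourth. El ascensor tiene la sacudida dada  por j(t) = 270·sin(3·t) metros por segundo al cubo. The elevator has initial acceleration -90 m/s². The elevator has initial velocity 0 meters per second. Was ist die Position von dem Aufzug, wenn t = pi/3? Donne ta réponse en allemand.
Wir müssen die Stammfunktion unserer Gleichung für den Ruck j(t) = 270·sin(3·t) 3-mal finden. Durch Integration von dem Ruck und Verwendung der Anfangsbedingung a(0) = -90, erhalten wir a(t) = -90·cos(3·t). Die Stammfunktion von der Beschleunigung, mit v(0) = 0, ergibt die Geschwindigkeit: v(t) = -30·sin(3·t). Die Stammfunktion von der Geschwindigkeit, mit x(0) = 10, ergibt die Position: x(t) = 10·cos(3·t). Mit x(t) = 10·cos(3·t) und Einsetzen von t = pi/3, finden wir x = -10.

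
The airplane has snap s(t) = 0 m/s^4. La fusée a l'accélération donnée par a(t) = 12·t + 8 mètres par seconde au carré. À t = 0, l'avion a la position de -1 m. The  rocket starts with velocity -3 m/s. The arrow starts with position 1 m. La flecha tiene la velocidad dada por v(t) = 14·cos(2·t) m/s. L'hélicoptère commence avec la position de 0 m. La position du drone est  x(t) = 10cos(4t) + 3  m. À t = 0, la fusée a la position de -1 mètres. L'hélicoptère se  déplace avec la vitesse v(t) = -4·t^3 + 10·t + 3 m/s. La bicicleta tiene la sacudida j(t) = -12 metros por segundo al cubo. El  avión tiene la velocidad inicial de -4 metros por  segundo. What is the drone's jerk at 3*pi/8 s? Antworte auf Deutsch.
Wir müssen unsere Gleichung für die Position x(t) = 10·cos(4·t) + 3 3-mal ableiten. Mit d/dt von x(t) finden wir v(t) = -40·sin(4·t). Durch Ableiten von der Geschwindigkeit erhalten wir die Beschleunigung: a(t) = -160·cos(4·t). Mit d/dt von a(t) finden wir j(t) = 640·sin(4·t). Wir haben den Ruck j(t) = 640·sin(4·t). Durch Einsetzen von t = 3*pi/8: j(3*pi/8) = -640.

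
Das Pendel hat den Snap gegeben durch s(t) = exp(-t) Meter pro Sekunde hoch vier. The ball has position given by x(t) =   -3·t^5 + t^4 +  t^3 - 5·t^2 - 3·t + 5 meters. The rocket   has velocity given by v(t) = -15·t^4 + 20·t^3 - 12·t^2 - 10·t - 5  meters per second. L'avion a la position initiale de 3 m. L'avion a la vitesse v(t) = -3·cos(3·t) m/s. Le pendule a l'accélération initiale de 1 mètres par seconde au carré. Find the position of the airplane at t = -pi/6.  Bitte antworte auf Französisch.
Nous devons intégrer notre équation de la vitesse v(t) = -3·cos(3·t) 1 fois. L'intégrale de la vitesse, avec x(0) = 3, donne la position: x(t) = 3 - sin(3·t). En utilisant x(t) = 3 - sin(3·t) et en substituant t = -pi/6, nous trouvons x = 4.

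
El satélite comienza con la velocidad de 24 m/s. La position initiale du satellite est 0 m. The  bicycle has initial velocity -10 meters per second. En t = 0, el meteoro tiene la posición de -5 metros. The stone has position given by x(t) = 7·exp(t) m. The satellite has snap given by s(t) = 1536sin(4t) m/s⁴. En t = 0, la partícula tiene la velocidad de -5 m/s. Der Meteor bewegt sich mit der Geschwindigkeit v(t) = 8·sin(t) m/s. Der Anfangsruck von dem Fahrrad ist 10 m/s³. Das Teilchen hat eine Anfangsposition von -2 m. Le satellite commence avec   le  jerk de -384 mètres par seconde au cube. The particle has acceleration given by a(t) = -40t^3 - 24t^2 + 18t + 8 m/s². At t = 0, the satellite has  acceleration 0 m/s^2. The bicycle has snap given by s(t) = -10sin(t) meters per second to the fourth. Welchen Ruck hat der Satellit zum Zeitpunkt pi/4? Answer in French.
Pour résoudre ceci, nous devons prendre 1 primitive de notre équation du snap s(t) = 1536·sin(4·t). En prenant ∫s(t)dt et en appliquant j(0) = -384, nous trouvons j(t) = -384·cos(4·t). En utilisant j(t) = -384·cos(4·t) et en substituant t = pi/4, nous trouvons j = 384.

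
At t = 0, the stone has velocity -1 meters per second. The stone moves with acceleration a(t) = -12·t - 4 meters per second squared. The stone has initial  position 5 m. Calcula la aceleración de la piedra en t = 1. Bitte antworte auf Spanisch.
De la ecuación de la aceleración a(t) = -12·t - 4, sustituimos t = 1 para obtener a = -16.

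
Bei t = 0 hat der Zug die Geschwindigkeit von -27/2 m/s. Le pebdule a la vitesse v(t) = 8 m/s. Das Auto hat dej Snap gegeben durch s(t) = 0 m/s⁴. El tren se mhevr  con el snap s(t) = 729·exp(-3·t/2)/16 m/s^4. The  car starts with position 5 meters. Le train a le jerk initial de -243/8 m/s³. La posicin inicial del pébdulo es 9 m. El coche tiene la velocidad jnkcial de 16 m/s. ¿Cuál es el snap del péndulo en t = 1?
Debemos derivar nuestra ecuación de la velocidad v(t) = 8 3 veces. Tomando d/dt de v(t), encontramos a(t) = 0. La derivada de la aceleración da la sacudida: j(t) = 0. Tomando d/dt de j(t), encontramos s(t) = 0. De la ecuación del snap s(t) = 0, sustituimos t = 1 para obtener s = 0.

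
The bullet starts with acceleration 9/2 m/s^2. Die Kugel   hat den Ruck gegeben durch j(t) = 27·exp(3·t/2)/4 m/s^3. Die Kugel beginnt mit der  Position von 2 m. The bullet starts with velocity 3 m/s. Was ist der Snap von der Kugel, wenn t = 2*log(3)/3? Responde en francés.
Nous devons dériver notre équation du jerk j(t) = 27·exp(3·t/2)/4 1 fois. La dérivée du jerk donne le snap: s(t) = 81·exp(3·t/2)/8. De l'équation du snap s(t) = 81·exp(3·t/2)/8, nous substituons t = 2*log(3)/3 pour obtenir s = 243/8.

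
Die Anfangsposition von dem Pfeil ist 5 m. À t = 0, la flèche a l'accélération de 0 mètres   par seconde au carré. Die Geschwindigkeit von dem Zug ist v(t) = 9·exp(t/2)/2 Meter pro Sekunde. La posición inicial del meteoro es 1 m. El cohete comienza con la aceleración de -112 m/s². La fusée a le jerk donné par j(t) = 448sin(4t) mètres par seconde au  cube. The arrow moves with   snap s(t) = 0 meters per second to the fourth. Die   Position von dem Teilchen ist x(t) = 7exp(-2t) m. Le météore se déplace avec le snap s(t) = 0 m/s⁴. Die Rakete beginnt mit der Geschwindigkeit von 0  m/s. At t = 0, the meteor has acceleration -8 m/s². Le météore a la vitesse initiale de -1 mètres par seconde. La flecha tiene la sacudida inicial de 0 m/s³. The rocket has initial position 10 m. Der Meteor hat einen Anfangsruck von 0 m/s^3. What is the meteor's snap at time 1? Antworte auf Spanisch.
De la ecuación del snap s(t) = 0, sustituimos t = 1 para obtener s = 0.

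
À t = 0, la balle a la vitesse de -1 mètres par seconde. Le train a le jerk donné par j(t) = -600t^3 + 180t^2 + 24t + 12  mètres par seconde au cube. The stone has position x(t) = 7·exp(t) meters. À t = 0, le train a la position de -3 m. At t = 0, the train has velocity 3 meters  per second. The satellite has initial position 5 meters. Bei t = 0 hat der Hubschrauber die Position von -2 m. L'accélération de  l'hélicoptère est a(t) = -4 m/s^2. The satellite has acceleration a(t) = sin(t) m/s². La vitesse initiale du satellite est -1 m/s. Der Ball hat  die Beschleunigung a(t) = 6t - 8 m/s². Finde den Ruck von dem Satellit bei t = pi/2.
Ausgehend von der Beschleunigung a(t) = sin(t), nehmen wir 1 Ableitung. Mit d/dt von a(t) finden wir j(t) = cos(t). Aus der Gleichung für den Ruck j(t) = cos(t), setzen wir t = pi/2 ein und erhalten j = 0.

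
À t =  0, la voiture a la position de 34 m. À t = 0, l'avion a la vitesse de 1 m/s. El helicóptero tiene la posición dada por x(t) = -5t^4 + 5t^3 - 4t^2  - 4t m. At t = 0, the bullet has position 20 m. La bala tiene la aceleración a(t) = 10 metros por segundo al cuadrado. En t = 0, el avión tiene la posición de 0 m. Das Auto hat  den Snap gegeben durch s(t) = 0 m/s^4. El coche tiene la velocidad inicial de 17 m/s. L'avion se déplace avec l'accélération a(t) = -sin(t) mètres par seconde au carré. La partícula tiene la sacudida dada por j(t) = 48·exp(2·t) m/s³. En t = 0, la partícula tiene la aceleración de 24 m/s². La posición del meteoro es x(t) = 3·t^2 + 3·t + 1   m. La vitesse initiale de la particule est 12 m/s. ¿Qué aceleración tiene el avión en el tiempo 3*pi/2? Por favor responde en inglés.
We have acceleration a(t) = -sin(t). Substituting t = 3*pi/2: a(3*pi/2) = 1.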